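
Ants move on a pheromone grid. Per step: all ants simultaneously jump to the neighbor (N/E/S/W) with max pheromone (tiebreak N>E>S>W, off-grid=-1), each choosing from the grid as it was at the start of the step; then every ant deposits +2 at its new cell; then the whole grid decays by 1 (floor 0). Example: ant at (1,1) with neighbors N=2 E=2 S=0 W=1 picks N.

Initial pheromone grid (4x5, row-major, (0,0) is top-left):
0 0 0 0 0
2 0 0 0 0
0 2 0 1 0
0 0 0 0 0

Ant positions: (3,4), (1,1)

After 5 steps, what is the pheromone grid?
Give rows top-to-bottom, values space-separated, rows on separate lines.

After step 1: ants at (2,4),(2,1)
  0 0 0 0 0
  1 0 0 0 0
  0 3 0 0 1
  0 0 0 0 0
After step 2: ants at (1,4),(1,1)
  0 0 0 0 0
  0 1 0 0 1
  0 2 0 0 0
  0 0 0 0 0
After step 3: ants at (0,4),(2,1)
  0 0 0 0 1
  0 0 0 0 0
  0 3 0 0 0
  0 0 0 0 0
After step 4: ants at (1,4),(1,1)
  0 0 0 0 0
  0 1 0 0 1
  0 2 0 0 0
  0 0 0 0 0
After step 5: ants at (0,4),(2,1)
  0 0 0 0 1
  0 0 0 0 0
  0 3 0 0 0
  0 0 0 0 0

0 0 0 0 1
0 0 0 0 0
0 3 0 0 0
0 0 0 0 0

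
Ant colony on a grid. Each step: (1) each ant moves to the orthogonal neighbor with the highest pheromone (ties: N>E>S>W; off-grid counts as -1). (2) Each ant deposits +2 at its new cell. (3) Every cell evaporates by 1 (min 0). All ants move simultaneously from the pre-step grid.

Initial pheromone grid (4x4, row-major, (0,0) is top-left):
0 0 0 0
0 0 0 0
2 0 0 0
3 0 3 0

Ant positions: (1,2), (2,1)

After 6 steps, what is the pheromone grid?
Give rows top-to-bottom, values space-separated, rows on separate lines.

After step 1: ants at (0,2),(2,0)
  0 0 1 0
  0 0 0 0
  3 0 0 0
  2 0 2 0
After step 2: ants at (0,3),(3,0)
  0 0 0 1
  0 0 0 0
  2 0 0 0
  3 0 1 0
After step 3: ants at (1,3),(2,0)
  0 0 0 0
  0 0 0 1
  3 0 0 0
  2 0 0 0
After step 4: ants at (0,3),(3,0)
  0 0 0 1
  0 0 0 0
  2 0 0 0
  3 0 0 0
After step 5: ants at (1,3),(2,0)
  0 0 0 0
  0 0 0 1
  3 0 0 0
  2 0 0 0
After step 6: ants at (0,3),(3,0)
  0 0 0 1
  0 0 0 0
  2 0 0 0
  3 0 0 0

0 0 0 1
0 0 0 0
2 0 0 0
3 0 0 0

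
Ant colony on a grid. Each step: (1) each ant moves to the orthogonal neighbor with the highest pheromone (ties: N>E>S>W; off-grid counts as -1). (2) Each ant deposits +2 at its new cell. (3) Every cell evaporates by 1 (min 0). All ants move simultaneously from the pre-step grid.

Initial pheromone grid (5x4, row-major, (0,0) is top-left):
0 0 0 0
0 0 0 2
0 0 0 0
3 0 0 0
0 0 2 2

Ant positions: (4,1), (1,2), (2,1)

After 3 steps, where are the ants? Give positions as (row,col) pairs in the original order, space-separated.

Step 1: ant0:(4,1)->E->(4,2) | ant1:(1,2)->E->(1,3) | ant2:(2,1)->N->(1,1)
  grid max=3 at (1,3)
Step 2: ant0:(4,2)->E->(4,3) | ant1:(1,3)->N->(0,3) | ant2:(1,1)->N->(0,1)
  grid max=2 at (1,3)
Step 3: ant0:(4,3)->W->(4,2) | ant1:(0,3)->S->(1,3) | ant2:(0,1)->E->(0,2)
  grid max=3 at (1,3)

(4,2) (1,3) (0,2)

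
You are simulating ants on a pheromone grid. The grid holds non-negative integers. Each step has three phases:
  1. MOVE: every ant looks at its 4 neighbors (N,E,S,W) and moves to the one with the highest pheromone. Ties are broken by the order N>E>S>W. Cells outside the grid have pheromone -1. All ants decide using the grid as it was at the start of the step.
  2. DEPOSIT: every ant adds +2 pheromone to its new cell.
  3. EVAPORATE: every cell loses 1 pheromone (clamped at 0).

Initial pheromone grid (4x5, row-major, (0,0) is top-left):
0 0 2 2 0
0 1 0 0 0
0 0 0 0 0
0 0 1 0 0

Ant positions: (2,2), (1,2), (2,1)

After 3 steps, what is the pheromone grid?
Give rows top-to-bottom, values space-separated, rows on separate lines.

After step 1: ants at (3,2),(0,2),(1,1)
  0 0 3 1 0
  0 2 0 0 0
  0 0 0 0 0
  0 0 2 0 0
After step 2: ants at (2,2),(0,3),(0,1)
  0 1 2 2 0
  0 1 0 0 0
  0 0 1 0 0
  0 0 1 0 0
After step 3: ants at (3,2),(0,2),(0,2)
  0 0 5 1 0
  0 0 0 0 0
  0 0 0 0 0
  0 0 2 0 0

0 0 5 1 0
0 0 0 0 0
0 0 0 0 0
0 0 2 0 0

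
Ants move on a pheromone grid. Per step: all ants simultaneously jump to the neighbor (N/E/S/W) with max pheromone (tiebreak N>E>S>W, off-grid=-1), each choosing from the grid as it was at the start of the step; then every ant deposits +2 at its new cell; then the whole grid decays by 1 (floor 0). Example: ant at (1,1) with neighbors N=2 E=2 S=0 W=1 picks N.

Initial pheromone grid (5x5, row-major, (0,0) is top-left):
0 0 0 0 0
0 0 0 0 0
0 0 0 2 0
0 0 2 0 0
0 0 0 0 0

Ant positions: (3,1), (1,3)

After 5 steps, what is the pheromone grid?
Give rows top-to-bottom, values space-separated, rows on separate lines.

After step 1: ants at (3,2),(2,3)
  0 0 0 0 0
  0 0 0 0 0
  0 0 0 3 0
  0 0 3 0 0
  0 0 0 0 0
After step 2: ants at (2,2),(1,3)
  0 0 0 0 0
  0 0 0 1 0
  0 0 1 2 0
  0 0 2 0 0
  0 0 0 0 0
After step 3: ants at (2,3),(2,3)
  0 0 0 0 0
  0 0 0 0 0
  0 0 0 5 0
  0 0 1 0 0
  0 0 0 0 0
After step 4: ants at (1,3),(1,3)
  0 0 0 0 0
  0 0 0 3 0
  0 0 0 4 0
  0 0 0 0 0
  0 0 0 0 0
After step 5: ants at (2,3),(2,3)
  0 0 0 0 0
  0 0 0 2 0
  0 0 0 7 0
  0 0 0 0 0
  0 0 0 0 0

0 0 0 0 0
0 0 0 2 0
0 0 0 7 0
0 0 0 0 0
0 0 0 0 0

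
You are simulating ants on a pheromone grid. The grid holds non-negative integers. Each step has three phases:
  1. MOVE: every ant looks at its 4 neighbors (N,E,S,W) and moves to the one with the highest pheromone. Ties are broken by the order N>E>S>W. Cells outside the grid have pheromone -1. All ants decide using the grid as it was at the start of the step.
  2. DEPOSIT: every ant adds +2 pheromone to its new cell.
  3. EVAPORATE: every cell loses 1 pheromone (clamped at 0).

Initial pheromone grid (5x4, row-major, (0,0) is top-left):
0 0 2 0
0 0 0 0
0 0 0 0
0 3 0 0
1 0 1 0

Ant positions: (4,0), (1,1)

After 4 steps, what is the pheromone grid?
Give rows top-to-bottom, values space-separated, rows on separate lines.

After step 1: ants at (3,0),(0,1)
  0 1 1 0
  0 0 0 0
  0 0 0 0
  1 2 0 0
  0 0 0 0
After step 2: ants at (3,1),(0,2)
  0 0 2 0
  0 0 0 0
  0 0 0 0
  0 3 0 0
  0 0 0 0
After step 3: ants at (2,1),(0,3)
  0 0 1 1
  0 0 0 0
  0 1 0 0
  0 2 0 0
  0 0 0 0
After step 4: ants at (3,1),(0,2)
  0 0 2 0
  0 0 0 0
  0 0 0 0
  0 3 0 0
  0 0 0 0

0 0 2 0
0 0 0 0
0 0 0 0
0 3 0 0
0 0 0 0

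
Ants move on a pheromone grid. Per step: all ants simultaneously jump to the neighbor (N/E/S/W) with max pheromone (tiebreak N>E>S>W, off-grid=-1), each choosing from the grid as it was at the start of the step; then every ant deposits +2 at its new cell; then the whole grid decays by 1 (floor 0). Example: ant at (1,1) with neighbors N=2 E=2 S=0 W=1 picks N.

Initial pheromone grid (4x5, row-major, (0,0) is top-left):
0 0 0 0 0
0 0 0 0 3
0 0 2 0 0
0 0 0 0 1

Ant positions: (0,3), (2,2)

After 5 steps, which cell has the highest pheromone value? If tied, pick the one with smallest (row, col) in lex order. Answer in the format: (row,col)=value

Answer: (1,4)=2

Derivation:
Step 1: ant0:(0,3)->E->(0,4) | ant1:(2,2)->N->(1,2)
  grid max=2 at (1,4)
Step 2: ant0:(0,4)->S->(1,4) | ant1:(1,2)->S->(2,2)
  grid max=3 at (1,4)
Step 3: ant0:(1,4)->N->(0,4) | ant1:(2,2)->N->(1,2)
  grid max=2 at (1,4)
Step 4: ant0:(0,4)->S->(1,4) | ant1:(1,2)->S->(2,2)
  grid max=3 at (1,4)
Step 5: ant0:(1,4)->N->(0,4) | ant1:(2,2)->N->(1,2)
  grid max=2 at (1,4)
Final grid:
  0 0 0 0 1
  0 0 1 0 2
  0 0 1 0 0
  0 0 0 0 0
Max pheromone 2 at (1,4)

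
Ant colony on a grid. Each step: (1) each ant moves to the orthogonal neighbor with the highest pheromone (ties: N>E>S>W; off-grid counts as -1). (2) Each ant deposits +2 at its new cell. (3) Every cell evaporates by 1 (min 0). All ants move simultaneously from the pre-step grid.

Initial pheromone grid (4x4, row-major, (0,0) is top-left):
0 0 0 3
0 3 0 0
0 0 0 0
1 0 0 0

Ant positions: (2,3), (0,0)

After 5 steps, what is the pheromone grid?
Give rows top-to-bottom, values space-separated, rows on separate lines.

After step 1: ants at (1,3),(0,1)
  0 1 0 2
  0 2 0 1
  0 0 0 0
  0 0 0 0
After step 2: ants at (0,3),(1,1)
  0 0 0 3
  0 3 0 0
  0 0 0 0
  0 0 0 0
After step 3: ants at (1,3),(0,1)
  0 1 0 2
  0 2 0 1
  0 0 0 0
  0 0 0 0
After step 4: ants at (0,3),(1,1)
  0 0 0 3
  0 3 0 0
  0 0 0 0
  0 0 0 0
After step 5: ants at (1,3),(0,1)
  0 1 0 2
  0 2 0 1
  0 0 0 0
  0 0 0 0

0 1 0 2
0 2 0 1
0 0 0 0
0 0 0 0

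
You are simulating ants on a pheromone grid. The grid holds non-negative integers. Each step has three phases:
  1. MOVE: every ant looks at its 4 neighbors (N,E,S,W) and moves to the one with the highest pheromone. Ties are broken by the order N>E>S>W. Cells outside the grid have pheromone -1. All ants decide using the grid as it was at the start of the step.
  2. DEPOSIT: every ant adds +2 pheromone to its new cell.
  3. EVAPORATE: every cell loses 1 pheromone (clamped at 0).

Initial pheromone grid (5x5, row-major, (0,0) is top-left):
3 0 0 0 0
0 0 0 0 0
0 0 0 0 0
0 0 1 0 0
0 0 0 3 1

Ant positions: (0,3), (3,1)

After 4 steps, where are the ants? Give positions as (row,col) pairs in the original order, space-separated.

Step 1: ant0:(0,3)->E->(0,4) | ant1:(3,1)->E->(3,2)
  grid max=2 at (0,0)
Step 2: ant0:(0,4)->S->(1,4) | ant1:(3,2)->N->(2,2)
  grid max=1 at (0,0)
Step 3: ant0:(1,4)->N->(0,4) | ant1:(2,2)->S->(3,2)
  grid max=2 at (3,2)
Step 4: ant0:(0,4)->S->(1,4) | ant1:(3,2)->N->(2,2)
  grid max=1 at (1,4)

(1,4) (2,2)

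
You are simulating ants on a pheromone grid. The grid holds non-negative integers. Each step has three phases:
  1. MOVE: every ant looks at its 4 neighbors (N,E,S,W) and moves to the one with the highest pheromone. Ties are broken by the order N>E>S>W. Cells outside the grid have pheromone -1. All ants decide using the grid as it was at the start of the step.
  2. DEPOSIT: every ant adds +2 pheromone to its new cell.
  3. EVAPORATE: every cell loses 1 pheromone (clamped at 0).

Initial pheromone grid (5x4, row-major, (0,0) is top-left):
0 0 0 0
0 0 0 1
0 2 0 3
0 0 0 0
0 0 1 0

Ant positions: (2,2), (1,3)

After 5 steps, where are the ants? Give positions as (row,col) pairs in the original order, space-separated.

Step 1: ant0:(2,2)->E->(2,3) | ant1:(1,3)->S->(2,3)
  grid max=6 at (2,3)
Step 2: ant0:(2,3)->N->(1,3) | ant1:(2,3)->N->(1,3)
  grid max=5 at (2,3)
Step 3: ant0:(1,3)->S->(2,3) | ant1:(1,3)->S->(2,3)
  grid max=8 at (2,3)
Step 4: ant0:(2,3)->N->(1,3) | ant1:(2,3)->N->(1,3)
  grid max=7 at (2,3)
Step 5: ant0:(1,3)->S->(2,3) | ant1:(1,3)->S->(2,3)
  grid max=10 at (2,3)

(2,3) (2,3)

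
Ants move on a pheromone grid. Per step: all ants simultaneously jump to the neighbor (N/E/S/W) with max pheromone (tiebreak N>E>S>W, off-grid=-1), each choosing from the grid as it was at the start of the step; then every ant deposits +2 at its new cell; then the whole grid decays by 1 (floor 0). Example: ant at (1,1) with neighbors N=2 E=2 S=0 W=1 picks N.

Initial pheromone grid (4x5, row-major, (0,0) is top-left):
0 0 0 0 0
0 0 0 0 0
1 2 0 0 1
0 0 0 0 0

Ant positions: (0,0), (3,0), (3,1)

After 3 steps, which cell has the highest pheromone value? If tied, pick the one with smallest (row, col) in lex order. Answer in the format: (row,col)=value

Step 1: ant0:(0,0)->E->(0,1) | ant1:(3,0)->N->(2,0) | ant2:(3,1)->N->(2,1)
  grid max=3 at (2,1)
Step 2: ant0:(0,1)->E->(0,2) | ant1:(2,0)->E->(2,1) | ant2:(2,1)->W->(2,0)
  grid max=4 at (2,1)
Step 3: ant0:(0,2)->E->(0,3) | ant1:(2,1)->W->(2,0) | ant2:(2,0)->E->(2,1)
  grid max=5 at (2,1)
Final grid:
  0 0 0 1 0
  0 0 0 0 0
  4 5 0 0 0
  0 0 0 0 0
Max pheromone 5 at (2,1)

Answer: (2,1)=5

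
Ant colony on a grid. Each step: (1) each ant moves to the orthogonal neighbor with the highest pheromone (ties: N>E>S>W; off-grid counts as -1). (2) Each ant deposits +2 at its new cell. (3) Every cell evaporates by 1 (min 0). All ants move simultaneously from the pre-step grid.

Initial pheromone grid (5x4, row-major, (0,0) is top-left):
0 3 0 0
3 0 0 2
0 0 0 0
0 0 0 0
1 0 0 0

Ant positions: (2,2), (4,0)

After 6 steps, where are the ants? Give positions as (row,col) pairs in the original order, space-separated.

Step 1: ant0:(2,2)->N->(1,2) | ant1:(4,0)->N->(3,0)
  grid max=2 at (0,1)
Step 2: ant0:(1,2)->E->(1,3) | ant1:(3,0)->N->(2,0)
  grid max=2 at (1,3)
Step 3: ant0:(1,3)->N->(0,3) | ant1:(2,0)->N->(1,0)
  grid max=2 at (1,0)
Step 4: ant0:(0,3)->S->(1,3) | ant1:(1,0)->N->(0,0)
  grid max=2 at (1,3)
Step 5: ant0:(1,3)->N->(0,3) | ant1:(0,0)->S->(1,0)
  grid max=2 at (1,0)
Step 6: ant0:(0,3)->S->(1,3) | ant1:(1,0)->N->(0,0)
  grid max=2 at (1,3)

(1,3) (0,0)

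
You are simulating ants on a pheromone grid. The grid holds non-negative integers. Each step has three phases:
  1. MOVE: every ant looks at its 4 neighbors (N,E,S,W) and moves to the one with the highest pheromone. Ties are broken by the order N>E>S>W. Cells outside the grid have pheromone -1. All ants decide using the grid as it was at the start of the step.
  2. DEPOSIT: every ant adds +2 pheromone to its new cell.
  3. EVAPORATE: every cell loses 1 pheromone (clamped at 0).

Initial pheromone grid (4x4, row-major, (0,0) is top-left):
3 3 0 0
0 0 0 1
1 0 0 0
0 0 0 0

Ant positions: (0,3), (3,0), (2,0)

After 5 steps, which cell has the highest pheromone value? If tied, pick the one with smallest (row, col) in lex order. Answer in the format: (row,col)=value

Answer: (0,0)=6

Derivation:
Step 1: ant0:(0,3)->S->(1,3) | ant1:(3,0)->N->(2,0) | ant2:(2,0)->N->(1,0)
  grid max=2 at (0,0)
Step 2: ant0:(1,3)->N->(0,3) | ant1:(2,0)->N->(1,0) | ant2:(1,0)->N->(0,0)
  grid max=3 at (0,0)
Step 3: ant0:(0,3)->S->(1,3) | ant1:(1,0)->N->(0,0) | ant2:(0,0)->S->(1,0)
  grid max=4 at (0,0)
Step 4: ant0:(1,3)->N->(0,3) | ant1:(0,0)->S->(1,0) | ant2:(1,0)->N->(0,0)
  grid max=5 at (0,0)
Step 5: ant0:(0,3)->S->(1,3) | ant1:(1,0)->N->(0,0) | ant2:(0,0)->S->(1,0)
  grid max=6 at (0,0)
Final grid:
  6 0 0 0
  5 0 0 2
  0 0 0 0
  0 0 0 0
Max pheromone 6 at (0,0)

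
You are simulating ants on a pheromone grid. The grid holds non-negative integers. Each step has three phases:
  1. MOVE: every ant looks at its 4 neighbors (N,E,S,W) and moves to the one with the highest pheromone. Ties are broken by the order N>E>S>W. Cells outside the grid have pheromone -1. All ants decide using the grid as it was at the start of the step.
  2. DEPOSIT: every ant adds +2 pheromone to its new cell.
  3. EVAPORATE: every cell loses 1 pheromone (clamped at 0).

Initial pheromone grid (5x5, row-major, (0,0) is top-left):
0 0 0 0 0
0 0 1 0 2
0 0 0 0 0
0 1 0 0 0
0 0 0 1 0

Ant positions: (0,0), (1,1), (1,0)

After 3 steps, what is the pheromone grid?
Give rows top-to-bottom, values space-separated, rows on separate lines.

After step 1: ants at (0,1),(1,2),(0,0)
  1 1 0 0 0
  0 0 2 0 1
  0 0 0 0 0
  0 0 0 0 0
  0 0 0 0 0
After step 2: ants at (0,0),(0,2),(0,1)
  2 2 1 0 0
  0 0 1 0 0
  0 0 0 0 0
  0 0 0 0 0
  0 0 0 0 0
After step 3: ants at (0,1),(0,1),(0,0)
  3 5 0 0 0
  0 0 0 0 0
  0 0 0 0 0
  0 0 0 0 0
  0 0 0 0 0

3 5 0 0 0
0 0 0 0 0
0 0 0 0 0
0 0 0 0 0
0 0 0 0 0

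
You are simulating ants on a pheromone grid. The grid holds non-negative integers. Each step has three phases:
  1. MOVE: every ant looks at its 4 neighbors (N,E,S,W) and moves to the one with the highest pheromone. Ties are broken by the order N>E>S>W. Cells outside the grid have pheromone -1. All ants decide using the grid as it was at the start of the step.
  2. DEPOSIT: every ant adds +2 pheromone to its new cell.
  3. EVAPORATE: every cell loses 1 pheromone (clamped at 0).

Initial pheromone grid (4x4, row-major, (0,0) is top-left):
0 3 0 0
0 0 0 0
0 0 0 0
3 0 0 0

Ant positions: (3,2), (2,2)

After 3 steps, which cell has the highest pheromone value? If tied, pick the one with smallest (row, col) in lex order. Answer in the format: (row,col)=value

Answer: (1,2)=3

Derivation:
Step 1: ant0:(3,2)->N->(2,2) | ant1:(2,2)->N->(1,2)
  grid max=2 at (0,1)
Step 2: ant0:(2,2)->N->(1,2) | ant1:(1,2)->S->(2,2)
  grid max=2 at (1,2)
Step 3: ant0:(1,2)->S->(2,2) | ant1:(2,2)->N->(1,2)
  grid max=3 at (1,2)
Final grid:
  0 0 0 0
  0 0 3 0
  0 0 3 0
  0 0 0 0
Max pheromone 3 at (1,2)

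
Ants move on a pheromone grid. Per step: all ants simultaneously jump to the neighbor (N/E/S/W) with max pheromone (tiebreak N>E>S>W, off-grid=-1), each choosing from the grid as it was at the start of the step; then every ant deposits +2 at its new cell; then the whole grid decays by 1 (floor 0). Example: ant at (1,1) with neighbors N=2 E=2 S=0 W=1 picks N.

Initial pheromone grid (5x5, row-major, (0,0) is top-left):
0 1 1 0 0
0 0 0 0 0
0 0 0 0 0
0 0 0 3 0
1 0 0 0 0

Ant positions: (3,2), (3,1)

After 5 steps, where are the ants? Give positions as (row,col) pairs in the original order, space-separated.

Step 1: ant0:(3,2)->E->(3,3) | ant1:(3,1)->N->(2,1)
  grid max=4 at (3,3)
Step 2: ant0:(3,3)->N->(2,3) | ant1:(2,1)->N->(1,1)
  grid max=3 at (3,3)
Step 3: ant0:(2,3)->S->(3,3) | ant1:(1,1)->N->(0,1)
  grid max=4 at (3,3)
Step 4: ant0:(3,3)->N->(2,3) | ant1:(0,1)->E->(0,2)
  grid max=3 at (3,3)
Step 5: ant0:(2,3)->S->(3,3) | ant1:(0,2)->E->(0,3)
  grid max=4 at (3,3)

(3,3) (0,3)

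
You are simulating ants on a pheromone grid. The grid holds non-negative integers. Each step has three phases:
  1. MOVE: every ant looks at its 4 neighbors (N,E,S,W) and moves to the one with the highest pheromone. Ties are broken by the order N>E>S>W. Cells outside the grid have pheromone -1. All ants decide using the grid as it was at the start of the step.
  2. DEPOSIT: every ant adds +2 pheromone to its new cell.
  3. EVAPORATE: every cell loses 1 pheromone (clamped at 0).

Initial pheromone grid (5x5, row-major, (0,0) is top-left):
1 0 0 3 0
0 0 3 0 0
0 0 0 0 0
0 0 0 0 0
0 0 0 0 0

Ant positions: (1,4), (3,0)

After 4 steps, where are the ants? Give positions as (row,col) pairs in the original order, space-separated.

Step 1: ant0:(1,4)->N->(0,4) | ant1:(3,0)->N->(2,0)
  grid max=2 at (0,3)
Step 2: ant0:(0,4)->W->(0,3) | ant1:(2,0)->N->(1,0)
  grid max=3 at (0,3)
Step 3: ant0:(0,3)->E->(0,4) | ant1:(1,0)->N->(0,0)
  grid max=2 at (0,3)
Step 4: ant0:(0,4)->W->(0,3) | ant1:(0,0)->E->(0,1)
  grid max=3 at (0,3)

(0,3) (0,1)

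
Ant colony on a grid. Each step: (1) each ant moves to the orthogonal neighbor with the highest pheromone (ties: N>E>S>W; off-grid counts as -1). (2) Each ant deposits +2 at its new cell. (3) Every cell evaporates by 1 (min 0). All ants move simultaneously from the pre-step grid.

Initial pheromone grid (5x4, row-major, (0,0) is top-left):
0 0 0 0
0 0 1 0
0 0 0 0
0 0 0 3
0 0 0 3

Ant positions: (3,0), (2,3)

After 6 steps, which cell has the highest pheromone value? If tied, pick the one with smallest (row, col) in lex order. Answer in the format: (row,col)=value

Answer: (3,3)=3

Derivation:
Step 1: ant0:(3,0)->N->(2,0) | ant1:(2,3)->S->(3,3)
  grid max=4 at (3,3)
Step 2: ant0:(2,0)->N->(1,0) | ant1:(3,3)->S->(4,3)
  grid max=3 at (3,3)
Step 3: ant0:(1,0)->N->(0,0) | ant1:(4,3)->N->(3,3)
  grid max=4 at (3,3)
Step 4: ant0:(0,0)->E->(0,1) | ant1:(3,3)->S->(4,3)
  grid max=3 at (3,3)
Step 5: ant0:(0,1)->E->(0,2) | ant1:(4,3)->N->(3,3)
  grid max=4 at (3,3)
Step 6: ant0:(0,2)->E->(0,3) | ant1:(3,3)->S->(4,3)
  grid max=3 at (3,3)
Final grid:
  0 0 0 1
  0 0 0 0
  0 0 0 0
  0 0 0 3
  0 0 0 3
Max pheromone 3 at (3,3)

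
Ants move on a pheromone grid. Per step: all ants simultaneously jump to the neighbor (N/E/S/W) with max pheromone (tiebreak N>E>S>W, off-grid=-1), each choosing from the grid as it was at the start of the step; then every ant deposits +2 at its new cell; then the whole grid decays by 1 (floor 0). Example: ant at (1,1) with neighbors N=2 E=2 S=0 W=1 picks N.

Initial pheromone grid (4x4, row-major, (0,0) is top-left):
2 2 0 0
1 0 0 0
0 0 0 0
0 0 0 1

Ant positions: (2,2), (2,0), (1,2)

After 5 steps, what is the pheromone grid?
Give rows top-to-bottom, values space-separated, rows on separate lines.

After step 1: ants at (1,2),(1,0),(0,2)
  1 1 1 0
  2 0 1 0
  0 0 0 0
  0 0 0 0
After step 2: ants at (0,2),(0,0),(1,2)
  2 0 2 0
  1 0 2 0
  0 0 0 0
  0 0 0 0
After step 3: ants at (1,2),(1,0),(0,2)
  1 0 3 0
  2 0 3 0
  0 0 0 0
  0 0 0 0
After step 4: ants at (0,2),(0,0),(1,2)
  2 0 4 0
  1 0 4 0
  0 0 0 0
  0 0 0 0
After step 5: ants at (1,2),(1,0),(0,2)
  1 0 5 0
  2 0 5 0
  0 0 0 0
  0 0 0 0

1 0 5 0
2 0 5 0
0 0 0 0
0 0 0 0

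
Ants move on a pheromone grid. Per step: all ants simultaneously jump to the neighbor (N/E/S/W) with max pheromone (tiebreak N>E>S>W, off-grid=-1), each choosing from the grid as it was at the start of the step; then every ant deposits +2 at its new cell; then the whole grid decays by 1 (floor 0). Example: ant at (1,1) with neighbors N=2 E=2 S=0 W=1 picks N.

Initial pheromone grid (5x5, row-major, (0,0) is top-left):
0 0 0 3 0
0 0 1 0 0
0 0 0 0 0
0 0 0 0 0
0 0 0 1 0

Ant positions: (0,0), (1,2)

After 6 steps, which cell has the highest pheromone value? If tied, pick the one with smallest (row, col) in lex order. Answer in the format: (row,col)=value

Answer: (0,3)=7

Derivation:
Step 1: ant0:(0,0)->E->(0,1) | ant1:(1,2)->N->(0,2)
  grid max=2 at (0,3)
Step 2: ant0:(0,1)->E->(0,2) | ant1:(0,2)->E->(0,3)
  grid max=3 at (0,3)
Step 3: ant0:(0,2)->E->(0,3) | ant1:(0,3)->W->(0,2)
  grid max=4 at (0,3)
Step 4: ant0:(0,3)->W->(0,2) | ant1:(0,2)->E->(0,3)
  grid max=5 at (0,3)
Step 5: ant0:(0,2)->E->(0,3) | ant1:(0,3)->W->(0,2)
  grid max=6 at (0,3)
Step 6: ant0:(0,3)->W->(0,2) | ant1:(0,2)->E->(0,3)
  grid max=7 at (0,3)
Final grid:
  0 0 6 7 0
  0 0 0 0 0
  0 0 0 0 0
  0 0 0 0 0
  0 0 0 0 0
Max pheromone 7 at (0,3)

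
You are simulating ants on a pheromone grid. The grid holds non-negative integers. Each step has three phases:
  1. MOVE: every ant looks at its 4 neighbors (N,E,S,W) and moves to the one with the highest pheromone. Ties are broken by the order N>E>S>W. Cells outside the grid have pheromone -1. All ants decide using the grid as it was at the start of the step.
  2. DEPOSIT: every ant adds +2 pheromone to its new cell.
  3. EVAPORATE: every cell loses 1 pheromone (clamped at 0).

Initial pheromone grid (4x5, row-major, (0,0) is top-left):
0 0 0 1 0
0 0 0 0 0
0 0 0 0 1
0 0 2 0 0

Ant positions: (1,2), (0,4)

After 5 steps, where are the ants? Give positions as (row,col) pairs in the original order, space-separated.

Step 1: ant0:(1,2)->N->(0,2) | ant1:(0,4)->W->(0,3)
  grid max=2 at (0,3)
Step 2: ant0:(0,2)->E->(0,3) | ant1:(0,3)->W->(0,2)
  grid max=3 at (0,3)
Step 3: ant0:(0,3)->W->(0,2) | ant1:(0,2)->E->(0,3)
  grid max=4 at (0,3)
Step 4: ant0:(0,2)->E->(0,3) | ant1:(0,3)->W->(0,2)
  grid max=5 at (0,3)
Step 5: ant0:(0,3)->W->(0,2) | ant1:(0,2)->E->(0,3)
  grid max=6 at (0,3)

(0,2) (0,3)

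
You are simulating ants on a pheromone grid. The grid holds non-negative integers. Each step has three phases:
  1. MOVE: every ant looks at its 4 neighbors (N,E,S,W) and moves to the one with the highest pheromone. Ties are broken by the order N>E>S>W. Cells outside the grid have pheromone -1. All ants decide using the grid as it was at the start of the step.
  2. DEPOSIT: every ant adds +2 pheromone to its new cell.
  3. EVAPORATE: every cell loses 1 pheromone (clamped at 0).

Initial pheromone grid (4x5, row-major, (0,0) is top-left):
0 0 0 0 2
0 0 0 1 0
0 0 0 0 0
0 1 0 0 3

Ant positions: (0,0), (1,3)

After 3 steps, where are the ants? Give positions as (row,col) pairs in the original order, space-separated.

Step 1: ant0:(0,0)->E->(0,1) | ant1:(1,3)->N->(0,3)
  grid max=2 at (3,4)
Step 2: ant0:(0,1)->E->(0,2) | ant1:(0,3)->E->(0,4)
  grid max=2 at (0,4)
Step 3: ant0:(0,2)->E->(0,3) | ant1:(0,4)->S->(1,4)
  grid max=1 at (0,3)

(0,3) (1,4)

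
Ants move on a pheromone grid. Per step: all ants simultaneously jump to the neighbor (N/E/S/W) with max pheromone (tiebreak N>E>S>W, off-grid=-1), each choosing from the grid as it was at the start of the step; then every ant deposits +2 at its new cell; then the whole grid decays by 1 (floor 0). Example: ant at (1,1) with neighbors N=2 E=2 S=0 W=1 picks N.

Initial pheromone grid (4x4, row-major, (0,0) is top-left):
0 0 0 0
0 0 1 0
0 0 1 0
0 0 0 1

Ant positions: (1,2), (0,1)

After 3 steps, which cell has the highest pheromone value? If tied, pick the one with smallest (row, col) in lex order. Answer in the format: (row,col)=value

Answer: (2,2)=2

Derivation:
Step 1: ant0:(1,2)->S->(2,2) | ant1:(0,1)->E->(0,2)
  grid max=2 at (2,2)
Step 2: ant0:(2,2)->N->(1,2) | ant1:(0,2)->E->(0,3)
  grid max=1 at (0,3)
Step 3: ant0:(1,2)->S->(2,2) | ant1:(0,3)->S->(1,3)
  grid max=2 at (2,2)
Final grid:
  0 0 0 0
  0 0 0 1
  0 0 2 0
  0 0 0 0
Max pheromone 2 at (2,2)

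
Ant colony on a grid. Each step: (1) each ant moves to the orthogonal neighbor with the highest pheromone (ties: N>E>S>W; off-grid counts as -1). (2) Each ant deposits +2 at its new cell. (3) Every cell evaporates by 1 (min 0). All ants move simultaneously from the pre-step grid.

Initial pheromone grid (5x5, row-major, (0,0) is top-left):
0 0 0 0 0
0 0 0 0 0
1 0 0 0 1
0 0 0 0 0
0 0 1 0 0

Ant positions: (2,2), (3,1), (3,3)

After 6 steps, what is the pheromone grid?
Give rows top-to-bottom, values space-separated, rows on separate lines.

After step 1: ants at (1,2),(2,1),(2,3)
  0 0 0 0 0
  0 0 1 0 0
  0 1 0 1 0
  0 0 0 0 0
  0 0 0 0 0
After step 2: ants at (0,2),(1,1),(1,3)
  0 0 1 0 0
  0 1 0 1 0
  0 0 0 0 0
  0 0 0 0 0
  0 0 0 0 0
After step 3: ants at (0,3),(0,1),(0,3)
  0 1 0 3 0
  0 0 0 0 0
  0 0 0 0 0
  0 0 0 0 0
  0 0 0 0 0
After step 4: ants at (0,4),(0,2),(0,4)
  0 0 1 2 3
  0 0 0 0 0
  0 0 0 0 0
  0 0 0 0 0
  0 0 0 0 0
After step 5: ants at (0,3),(0,3),(0,3)
  0 0 0 7 2
  0 0 0 0 0
  0 0 0 0 0
  0 0 0 0 0
  0 0 0 0 0
After step 6: ants at (0,4),(0,4),(0,4)
  0 0 0 6 7
  0 0 0 0 0
  0 0 0 0 0
  0 0 0 0 0
  0 0 0 0 0

0 0 0 6 7
0 0 0 0 0
0 0 0 0 0
0 0 0 0 0
0 0 0 0 0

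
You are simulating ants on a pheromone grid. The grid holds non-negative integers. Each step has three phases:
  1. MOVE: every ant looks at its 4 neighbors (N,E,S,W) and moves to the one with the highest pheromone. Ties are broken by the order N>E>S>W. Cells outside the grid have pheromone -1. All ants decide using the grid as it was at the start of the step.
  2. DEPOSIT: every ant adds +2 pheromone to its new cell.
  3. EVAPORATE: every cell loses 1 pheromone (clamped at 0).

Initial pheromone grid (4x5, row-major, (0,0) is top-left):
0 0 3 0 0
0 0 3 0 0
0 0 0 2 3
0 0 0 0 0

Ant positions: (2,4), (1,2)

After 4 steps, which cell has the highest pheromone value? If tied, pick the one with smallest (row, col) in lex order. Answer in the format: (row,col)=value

Answer: (0,2)=3

Derivation:
Step 1: ant0:(2,4)->W->(2,3) | ant1:(1,2)->N->(0,2)
  grid max=4 at (0,2)
Step 2: ant0:(2,3)->E->(2,4) | ant1:(0,2)->S->(1,2)
  grid max=3 at (0,2)
Step 3: ant0:(2,4)->W->(2,3) | ant1:(1,2)->N->(0,2)
  grid max=4 at (0,2)
Step 4: ant0:(2,3)->E->(2,4) | ant1:(0,2)->S->(1,2)
  grid max=3 at (0,2)
Final grid:
  0 0 3 0 0
  0 0 3 0 0
  0 0 0 2 3
  0 0 0 0 0
Max pheromone 3 at (0,2)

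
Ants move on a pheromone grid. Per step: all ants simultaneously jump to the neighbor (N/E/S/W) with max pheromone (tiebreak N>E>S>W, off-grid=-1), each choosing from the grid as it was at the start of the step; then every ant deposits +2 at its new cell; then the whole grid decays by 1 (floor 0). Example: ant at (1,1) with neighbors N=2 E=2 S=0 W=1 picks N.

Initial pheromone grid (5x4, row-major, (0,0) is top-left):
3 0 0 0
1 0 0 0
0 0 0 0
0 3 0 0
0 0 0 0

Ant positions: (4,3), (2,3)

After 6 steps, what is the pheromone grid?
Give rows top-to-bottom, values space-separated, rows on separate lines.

After step 1: ants at (3,3),(1,3)
  2 0 0 0
  0 0 0 1
  0 0 0 0
  0 2 0 1
  0 0 0 0
After step 2: ants at (2,3),(0,3)
  1 0 0 1
  0 0 0 0
  0 0 0 1
  0 1 0 0
  0 0 0 0
After step 3: ants at (1,3),(1,3)
  0 0 0 0
  0 0 0 3
  0 0 0 0
  0 0 0 0
  0 0 0 0
After step 4: ants at (0,3),(0,3)
  0 0 0 3
  0 0 0 2
  0 0 0 0
  0 0 0 0
  0 0 0 0
After step 5: ants at (1,3),(1,3)
  0 0 0 2
  0 0 0 5
  0 0 0 0
  0 0 0 0
  0 0 0 0
After step 6: ants at (0,3),(0,3)
  0 0 0 5
  0 0 0 4
  0 0 0 0
  0 0 0 0
  0 0 0 0

0 0 0 5
0 0 0 4
0 0 0 0
0 0 0 0
0 0 0 0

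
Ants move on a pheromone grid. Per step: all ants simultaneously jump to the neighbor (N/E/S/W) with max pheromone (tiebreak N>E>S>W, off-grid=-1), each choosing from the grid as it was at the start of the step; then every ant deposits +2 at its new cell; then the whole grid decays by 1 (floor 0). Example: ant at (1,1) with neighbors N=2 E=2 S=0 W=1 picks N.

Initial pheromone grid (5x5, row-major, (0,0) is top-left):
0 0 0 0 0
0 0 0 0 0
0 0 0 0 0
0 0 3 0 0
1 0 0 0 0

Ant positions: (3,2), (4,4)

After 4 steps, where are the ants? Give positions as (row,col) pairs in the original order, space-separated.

Step 1: ant0:(3,2)->N->(2,2) | ant1:(4,4)->N->(3,4)
  grid max=2 at (3,2)
Step 2: ant0:(2,2)->S->(3,2) | ant1:(3,4)->N->(2,4)
  grid max=3 at (3,2)
Step 3: ant0:(3,2)->N->(2,2) | ant1:(2,4)->N->(1,4)
  grid max=2 at (3,2)
Step 4: ant0:(2,2)->S->(3,2) | ant1:(1,4)->N->(0,4)
  grid max=3 at (3,2)

(3,2) (0,4)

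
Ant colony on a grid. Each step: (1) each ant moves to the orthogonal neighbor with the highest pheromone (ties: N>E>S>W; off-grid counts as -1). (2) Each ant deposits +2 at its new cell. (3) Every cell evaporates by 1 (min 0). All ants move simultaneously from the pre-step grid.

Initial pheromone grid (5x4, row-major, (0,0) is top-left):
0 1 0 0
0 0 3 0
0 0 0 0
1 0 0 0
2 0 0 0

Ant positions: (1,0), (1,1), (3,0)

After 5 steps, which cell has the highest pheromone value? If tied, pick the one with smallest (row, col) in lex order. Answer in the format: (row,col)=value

Answer: (1,2)=6

Derivation:
Step 1: ant0:(1,0)->N->(0,0) | ant1:(1,1)->E->(1,2) | ant2:(3,0)->S->(4,0)
  grid max=4 at (1,2)
Step 2: ant0:(0,0)->E->(0,1) | ant1:(1,2)->N->(0,2) | ant2:(4,0)->N->(3,0)
  grid max=3 at (1,2)
Step 3: ant0:(0,1)->E->(0,2) | ant1:(0,2)->S->(1,2) | ant2:(3,0)->S->(4,0)
  grid max=4 at (1,2)
Step 4: ant0:(0,2)->S->(1,2) | ant1:(1,2)->N->(0,2) | ant2:(4,0)->N->(3,0)
  grid max=5 at (1,2)
Step 5: ant0:(1,2)->N->(0,2) | ant1:(0,2)->S->(1,2) | ant2:(3,0)->S->(4,0)
  grid max=6 at (1,2)
Final grid:
  0 0 4 0
  0 0 6 0
  0 0 0 0
  0 0 0 0
  3 0 0 0
Max pheromone 6 at (1,2)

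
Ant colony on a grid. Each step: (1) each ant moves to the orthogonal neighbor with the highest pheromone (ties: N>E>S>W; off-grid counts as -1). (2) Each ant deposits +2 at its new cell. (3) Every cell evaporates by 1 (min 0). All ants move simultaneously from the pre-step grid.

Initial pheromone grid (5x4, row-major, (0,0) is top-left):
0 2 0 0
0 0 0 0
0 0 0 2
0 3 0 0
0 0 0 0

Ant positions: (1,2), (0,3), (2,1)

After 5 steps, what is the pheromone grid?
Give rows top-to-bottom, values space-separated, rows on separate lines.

After step 1: ants at (0,2),(1,3),(3,1)
  0 1 1 0
  0 0 0 1
  0 0 0 1
  0 4 0 0
  0 0 0 0
After step 2: ants at (0,1),(2,3),(2,1)
  0 2 0 0
  0 0 0 0
  0 1 0 2
  0 3 0 0
  0 0 0 0
After step 3: ants at (0,2),(1,3),(3,1)
  0 1 1 0
  0 0 0 1
  0 0 0 1
  0 4 0 0
  0 0 0 0
After step 4: ants at (0,1),(2,3),(2,1)
  0 2 0 0
  0 0 0 0
  0 1 0 2
  0 3 0 0
  0 0 0 0
After step 5: ants at (0,2),(1,3),(3,1)
  0 1 1 0
  0 0 0 1
  0 0 0 1
  0 4 0 0
  0 0 0 0

0 1 1 0
0 0 0 1
0 0 0 1
0 4 0 0
0 0 0 0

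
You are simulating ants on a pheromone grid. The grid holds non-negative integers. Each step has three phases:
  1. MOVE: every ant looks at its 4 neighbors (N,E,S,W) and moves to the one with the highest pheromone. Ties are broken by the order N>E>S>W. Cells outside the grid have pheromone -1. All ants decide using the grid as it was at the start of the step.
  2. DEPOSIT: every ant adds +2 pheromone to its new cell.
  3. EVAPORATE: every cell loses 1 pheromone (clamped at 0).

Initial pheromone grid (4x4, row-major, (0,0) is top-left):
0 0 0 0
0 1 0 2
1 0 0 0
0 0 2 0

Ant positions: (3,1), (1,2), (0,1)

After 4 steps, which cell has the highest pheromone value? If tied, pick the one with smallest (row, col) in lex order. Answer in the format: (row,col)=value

Step 1: ant0:(3,1)->E->(3,2) | ant1:(1,2)->E->(1,3) | ant2:(0,1)->S->(1,1)
  grid max=3 at (1,3)
Step 2: ant0:(3,2)->N->(2,2) | ant1:(1,3)->N->(0,3) | ant2:(1,1)->N->(0,1)
  grid max=2 at (1,3)
Step 3: ant0:(2,2)->S->(3,2) | ant1:(0,3)->S->(1,3) | ant2:(0,1)->S->(1,1)
  grid max=3 at (1,3)
Step 4: ant0:(3,2)->N->(2,2) | ant1:(1,3)->N->(0,3) | ant2:(1,1)->N->(0,1)
  grid max=2 at (1,3)
Final grid:
  0 1 0 1
  0 1 0 2
  0 0 1 0
  0 0 2 0
Max pheromone 2 at (1,3)

Answer: (1,3)=2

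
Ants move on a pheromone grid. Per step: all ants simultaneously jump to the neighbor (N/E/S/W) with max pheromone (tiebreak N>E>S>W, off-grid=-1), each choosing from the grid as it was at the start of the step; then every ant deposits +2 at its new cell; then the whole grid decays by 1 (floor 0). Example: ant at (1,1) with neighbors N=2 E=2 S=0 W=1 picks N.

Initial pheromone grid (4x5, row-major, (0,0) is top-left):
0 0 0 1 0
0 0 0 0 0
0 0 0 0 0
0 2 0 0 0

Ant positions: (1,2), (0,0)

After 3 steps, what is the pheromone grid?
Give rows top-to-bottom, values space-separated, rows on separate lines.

After step 1: ants at (0,2),(0,1)
  0 1 1 0 0
  0 0 0 0 0
  0 0 0 0 0
  0 1 0 0 0
After step 2: ants at (0,1),(0,2)
  0 2 2 0 0
  0 0 0 0 0
  0 0 0 0 0
  0 0 0 0 0
After step 3: ants at (0,2),(0,1)
  0 3 3 0 0
  0 0 0 0 0
  0 0 0 0 0
  0 0 0 0 0

0 3 3 0 0
0 0 0 0 0
0 0 0 0 0
0 0 0 0 0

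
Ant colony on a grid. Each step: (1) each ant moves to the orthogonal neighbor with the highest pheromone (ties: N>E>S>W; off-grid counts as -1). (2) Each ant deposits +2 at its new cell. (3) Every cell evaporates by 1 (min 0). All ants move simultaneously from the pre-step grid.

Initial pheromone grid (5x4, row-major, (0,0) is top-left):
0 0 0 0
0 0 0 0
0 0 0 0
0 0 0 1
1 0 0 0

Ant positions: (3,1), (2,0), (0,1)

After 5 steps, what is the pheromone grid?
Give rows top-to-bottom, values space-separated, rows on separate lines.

After step 1: ants at (2,1),(1,0),(0,2)
  0 0 1 0
  1 0 0 0
  0 1 0 0
  0 0 0 0
  0 0 0 0
After step 2: ants at (1,1),(0,0),(0,3)
  1 0 0 1
  0 1 0 0
  0 0 0 0
  0 0 0 0
  0 0 0 0
After step 3: ants at (0,1),(0,1),(1,3)
  0 3 0 0
  0 0 0 1
  0 0 0 0
  0 0 0 0
  0 0 0 0
After step 4: ants at (0,2),(0,2),(0,3)
  0 2 3 1
  0 0 0 0
  0 0 0 0
  0 0 0 0
  0 0 0 0
After step 5: ants at (0,1),(0,1),(0,2)
  0 5 4 0
  0 0 0 0
  0 0 0 0
  0 0 0 0
  0 0 0 0

0 5 4 0
0 0 0 0
0 0 0 0
0 0 0 0
0 0 0 0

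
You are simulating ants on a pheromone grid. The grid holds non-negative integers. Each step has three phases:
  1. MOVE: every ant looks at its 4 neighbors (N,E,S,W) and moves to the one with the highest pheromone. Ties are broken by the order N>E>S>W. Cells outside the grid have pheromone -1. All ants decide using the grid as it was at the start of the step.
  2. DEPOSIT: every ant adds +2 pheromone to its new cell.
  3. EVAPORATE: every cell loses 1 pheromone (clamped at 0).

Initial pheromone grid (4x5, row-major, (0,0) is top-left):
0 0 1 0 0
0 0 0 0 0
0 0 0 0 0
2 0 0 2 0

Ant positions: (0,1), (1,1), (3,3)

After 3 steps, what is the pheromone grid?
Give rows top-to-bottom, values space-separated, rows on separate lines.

After step 1: ants at (0,2),(0,1),(2,3)
  0 1 2 0 0
  0 0 0 0 0
  0 0 0 1 0
  1 0 0 1 0
After step 2: ants at (0,1),(0,2),(3,3)
  0 2 3 0 0
  0 0 0 0 0
  0 0 0 0 0
  0 0 0 2 0
After step 3: ants at (0,2),(0,1),(2,3)
  0 3 4 0 0
  0 0 0 0 0
  0 0 0 1 0
  0 0 0 1 0

0 3 4 0 0
0 0 0 0 0
0 0 0 1 0
0 0 0 1 0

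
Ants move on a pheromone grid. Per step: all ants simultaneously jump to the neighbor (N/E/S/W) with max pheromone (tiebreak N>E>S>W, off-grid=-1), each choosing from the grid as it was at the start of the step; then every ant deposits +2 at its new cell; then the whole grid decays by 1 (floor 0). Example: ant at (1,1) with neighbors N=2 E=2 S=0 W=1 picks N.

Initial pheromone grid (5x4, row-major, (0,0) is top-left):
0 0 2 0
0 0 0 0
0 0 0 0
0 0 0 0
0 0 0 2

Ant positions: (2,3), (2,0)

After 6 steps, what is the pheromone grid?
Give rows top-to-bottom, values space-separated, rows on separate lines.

After step 1: ants at (1,3),(1,0)
  0 0 1 0
  1 0 0 1
  0 0 0 0
  0 0 0 0
  0 0 0 1
After step 2: ants at (0,3),(0,0)
  1 0 0 1
  0 0 0 0
  0 0 0 0
  0 0 0 0
  0 0 0 0
After step 3: ants at (1,3),(0,1)
  0 1 0 0
  0 0 0 1
  0 0 0 0
  0 0 0 0
  0 0 0 0
After step 4: ants at (0,3),(0,2)
  0 0 1 1
  0 0 0 0
  0 0 0 0
  0 0 0 0
  0 0 0 0
After step 5: ants at (0,2),(0,3)
  0 0 2 2
  0 0 0 0
  0 0 0 0
  0 0 0 0
  0 0 0 0
After step 6: ants at (0,3),(0,2)
  0 0 3 3
  0 0 0 0
  0 0 0 0
  0 0 0 0
  0 0 0 0

0 0 3 3
0 0 0 0
0 0 0 0
0 0 0 0
0 0 0 0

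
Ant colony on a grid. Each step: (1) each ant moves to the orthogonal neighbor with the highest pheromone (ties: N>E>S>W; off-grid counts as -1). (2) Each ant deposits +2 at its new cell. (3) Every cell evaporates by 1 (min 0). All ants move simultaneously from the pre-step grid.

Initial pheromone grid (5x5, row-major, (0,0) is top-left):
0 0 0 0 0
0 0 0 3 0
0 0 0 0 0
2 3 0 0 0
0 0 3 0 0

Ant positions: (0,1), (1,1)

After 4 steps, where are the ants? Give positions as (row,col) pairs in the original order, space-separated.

Step 1: ant0:(0,1)->E->(0,2) | ant1:(1,1)->N->(0,1)
  grid max=2 at (1,3)
Step 2: ant0:(0,2)->W->(0,1) | ant1:(0,1)->E->(0,2)
  grid max=2 at (0,1)
Step 3: ant0:(0,1)->E->(0,2) | ant1:(0,2)->W->(0,1)
  grid max=3 at (0,1)
Step 4: ant0:(0,2)->W->(0,1) | ant1:(0,1)->E->(0,2)
  grid max=4 at (0,1)

(0,1) (0,2)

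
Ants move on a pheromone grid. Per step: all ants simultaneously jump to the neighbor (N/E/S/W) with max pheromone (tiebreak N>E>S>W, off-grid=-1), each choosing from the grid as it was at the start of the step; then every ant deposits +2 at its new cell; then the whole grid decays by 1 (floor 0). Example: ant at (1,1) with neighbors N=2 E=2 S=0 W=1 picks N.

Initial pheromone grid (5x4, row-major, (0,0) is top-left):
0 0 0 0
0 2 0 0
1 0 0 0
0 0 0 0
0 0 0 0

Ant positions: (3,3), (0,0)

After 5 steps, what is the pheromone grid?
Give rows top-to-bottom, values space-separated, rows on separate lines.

After step 1: ants at (2,3),(0,1)
  0 1 0 0
  0 1 0 0
  0 0 0 1
  0 0 0 0
  0 0 0 0
After step 2: ants at (1,3),(1,1)
  0 0 0 0
  0 2 0 1
  0 0 0 0
  0 0 0 0
  0 0 0 0
After step 3: ants at (0,3),(0,1)
  0 1 0 1
  0 1 0 0
  0 0 0 0
  0 0 0 0
  0 0 0 0
After step 4: ants at (1,3),(1,1)
  0 0 0 0
  0 2 0 1
  0 0 0 0
  0 0 0 0
  0 0 0 0
After step 5: ants at (0,3),(0,1)
  0 1 0 1
  0 1 0 0
  0 0 0 0
  0 0 0 0
  0 0 0 0

0 1 0 1
0 1 0 0
0 0 0 0
0 0 0 0
0 0 0 0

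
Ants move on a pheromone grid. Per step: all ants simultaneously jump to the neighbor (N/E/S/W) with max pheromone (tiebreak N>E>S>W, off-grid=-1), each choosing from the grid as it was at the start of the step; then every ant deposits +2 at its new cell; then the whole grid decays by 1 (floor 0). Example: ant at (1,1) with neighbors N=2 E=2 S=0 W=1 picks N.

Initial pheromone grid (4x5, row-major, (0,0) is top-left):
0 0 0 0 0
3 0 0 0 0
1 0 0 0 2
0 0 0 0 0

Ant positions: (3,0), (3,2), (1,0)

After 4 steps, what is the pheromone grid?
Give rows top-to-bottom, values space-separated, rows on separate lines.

After step 1: ants at (2,0),(2,2),(2,0)
  0 0 0 0 0
  2 0 0 0 0
  4 0 1 0 1
  0 0 0 0 0
After step 2: ants at (1,0),(1,2),(1,0)
  0 0 0 0 0
  5 0 1 0 0
  3 0 0 0 0
  0 0 0 0 0
After step 3: ants at (2,0),(0,2),(2,0)
  0 0 1 0 0
  4 0 0 0 0
  6 0 0 0 0
  0 0 0 0 0
After step 4: ants at (1,0),(0,3),(1,0)
  0 0 0 1 0
  7 0 0 0 0
  5 0 0 0 0
  0 0 0 0 0

0 0 0 1 0
7 0 0 0 0
5 0 0 0 0
0 0 0 0 0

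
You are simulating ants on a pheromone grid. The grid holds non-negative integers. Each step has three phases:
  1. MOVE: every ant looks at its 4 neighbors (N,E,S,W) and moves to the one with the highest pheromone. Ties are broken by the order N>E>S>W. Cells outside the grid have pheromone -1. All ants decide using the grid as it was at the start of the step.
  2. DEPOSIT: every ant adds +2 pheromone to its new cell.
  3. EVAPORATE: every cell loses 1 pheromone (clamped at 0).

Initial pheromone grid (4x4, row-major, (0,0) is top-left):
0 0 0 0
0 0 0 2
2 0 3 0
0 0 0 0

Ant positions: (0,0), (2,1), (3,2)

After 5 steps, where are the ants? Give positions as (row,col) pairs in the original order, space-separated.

Step 1: ant0:(0,0)->E->(0,1) | ant1:(2,1)->E->(2,2) | ant2:(3,2)->N->(2,2)
  grid max=6 at (2,2)
Step 2: ant0:(0,1)->E->(0,2) | ant1:(2,2)->N->(1,2) | ant2:(2,2)->N->(1,2)
  grid max=5 at (2,2)
Step 3: ant0:(0,2)->S->(1,2) | ant1:(1,2)->S->(2,2) | ant2:(1,2)->S->(2,2)
  grid max=8 at (2,2)
Step 4: ant0:(1,2)->S->(2,2) | ant1:(2,2)->N->(1,2) | ant2:(2,2)->N->(1,2)
  grid max=9 at (2,2)
Step 5: ant0:(2,2)->N->(1,2) | ant1:(1,2)->S->(2,2) | ant2:(1,2)->S->(2,2)
  grid max=12 at (2,2)

(1,2) (2,2) (2,2)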